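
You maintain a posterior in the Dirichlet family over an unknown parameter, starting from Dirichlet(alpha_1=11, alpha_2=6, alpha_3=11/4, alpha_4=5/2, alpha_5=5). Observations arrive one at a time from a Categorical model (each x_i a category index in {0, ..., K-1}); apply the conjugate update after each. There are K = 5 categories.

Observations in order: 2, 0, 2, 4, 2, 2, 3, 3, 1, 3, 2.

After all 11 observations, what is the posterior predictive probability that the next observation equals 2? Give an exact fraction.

31/153

obs 1: x=2 → posterior Dirichlet(11, 6, 15/4, 5/2, 5)
obs 2: x=0 → posterior Dirichlet(12, 6, 15/4, 5/2, 5)
obs 3: x=2 → posterior Dirichlet(12, 6, 19/4, 5/2, 5)
obs 4: x=4 → posterior Dirichlet(12, 6, 19/4, 5/2, 6)
obs 5: x=2 → posterior Dirichlet(12, 6, 23/4, 5/2, 6)
obs 6: x=2 → posterior Dirichlet(12, 6, 27/4, 5/2, 6)
obs 7: x=3 → posterior Dirichlet(12, 6, 27/4, 7/2, 6)
obs 8: x=3 → posterior Dirichlet(12, 6, 27/4, 9/2, 6)
obs 9: x=1 → posterior Dirichlet(12, 7, 27/4, 9/2, 6)
obs 10: x=3 → posterior Dirichlet(12, 7, 27/4, 11/2, 6)
obs 11: x=2 → posterior Dirichlet(12, 7, 31/4, 11/2, 6)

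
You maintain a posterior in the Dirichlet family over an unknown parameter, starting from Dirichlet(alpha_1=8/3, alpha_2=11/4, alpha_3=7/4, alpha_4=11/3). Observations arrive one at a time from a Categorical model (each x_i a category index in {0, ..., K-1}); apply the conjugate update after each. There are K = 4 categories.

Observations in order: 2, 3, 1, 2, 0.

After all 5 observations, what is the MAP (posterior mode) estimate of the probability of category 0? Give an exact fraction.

obs 1: x=2 → posterior Dirichlet(8/3, 11/4, 11/4, 11/3)
obs 2: x=3 → posterior Dirichlet(8/3, 11/4, 11/4, 14/3)
obs 3: x=1 → posterior Dirichlet(8/3, 15/4, 11/4, 14/3)
obs 4: x=2 → posterior Dirichlet(8/3, 15/4, 15/4, 14/3)
obs 5: x=0 → posterior Dirichlet(11/3, 15/4, 15/4, 14/3)

16/71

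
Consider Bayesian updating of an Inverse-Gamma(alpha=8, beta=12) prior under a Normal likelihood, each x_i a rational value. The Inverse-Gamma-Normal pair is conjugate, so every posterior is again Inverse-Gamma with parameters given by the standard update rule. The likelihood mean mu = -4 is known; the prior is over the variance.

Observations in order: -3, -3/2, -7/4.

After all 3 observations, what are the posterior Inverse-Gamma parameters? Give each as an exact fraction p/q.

obs 1: x=-3 → posterior Inverse-Gamma(17/2, 25/2)
obs 2: x=-3/2 → posterior Inverse-Gamma(9, 125/8)
obs 3: x=-7/4 → posterior Inverse-Gamma(19/2, 581/32)

alpha=19/2, beta=581/32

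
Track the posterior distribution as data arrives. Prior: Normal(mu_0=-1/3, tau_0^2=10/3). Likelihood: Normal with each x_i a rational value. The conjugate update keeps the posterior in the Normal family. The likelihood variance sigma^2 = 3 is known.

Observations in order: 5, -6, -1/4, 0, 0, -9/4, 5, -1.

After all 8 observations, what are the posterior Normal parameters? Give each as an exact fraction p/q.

obs 1: x=5 → posterior Normal(47/19, 30/19)
obs 2: x=-6 → posterior Normal(-13/29, 30/29)
obs 3: x=-1/4 → posterior Normal(-31/78, 10/13)
obs 4: x=0 → posterior Normal(-31/98, 30/49)
obs 5: x=0 → posterior Normal(-31/118, 30/59)
obs 6: x=-9/4 → posterior Normal(-38/69, 10/23)
obs 7: x=5 → posterior Normal(12/79, 30/79)
obs 8: x=-1 → posterior Normal(2/89, 30/89)

mu_0=2/89, tau_0^2=30/89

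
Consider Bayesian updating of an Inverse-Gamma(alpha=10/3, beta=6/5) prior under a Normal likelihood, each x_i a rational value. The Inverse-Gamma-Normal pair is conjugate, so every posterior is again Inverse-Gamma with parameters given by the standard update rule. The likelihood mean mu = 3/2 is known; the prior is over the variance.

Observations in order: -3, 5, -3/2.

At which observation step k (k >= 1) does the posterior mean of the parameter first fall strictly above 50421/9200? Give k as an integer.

obs 1: x=-3 → posterior Inverse-Gamma(23/6, 453/40)
obs 2: x=5 → posterior Inverse-Gamma(13/3, 349/20)
obs 3: x=-3/2 → posterior Inverse-Gamma(29/6, 439/20)

k = 3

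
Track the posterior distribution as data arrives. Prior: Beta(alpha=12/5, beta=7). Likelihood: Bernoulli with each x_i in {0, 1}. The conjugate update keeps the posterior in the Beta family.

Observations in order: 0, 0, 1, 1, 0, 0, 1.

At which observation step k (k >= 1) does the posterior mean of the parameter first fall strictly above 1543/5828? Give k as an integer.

k = 3

obs 1: x=0 → posterior Beta(12/5, 8)
obs 2: x=0 → posterior Beta(12/5, 9)
obs 3: x=1 → posterior Beta(17/5, 9)
obs 4: x=1 → posterior Beta(22/5, 9)
obs 5: x=0 → posterior Beta(22/5, 10)
obs 6: x=0 → posterior Beta(22/5, 11)
obs 7: x=1 → posterior Beta(27/5, 11)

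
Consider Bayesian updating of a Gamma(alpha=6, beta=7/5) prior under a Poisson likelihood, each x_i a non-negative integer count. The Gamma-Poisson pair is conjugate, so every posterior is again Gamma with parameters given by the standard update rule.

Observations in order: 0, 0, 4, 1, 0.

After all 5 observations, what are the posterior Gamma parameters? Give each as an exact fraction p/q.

obs 1: x=0 → posterior Gamma(6, 12/5)
obs 2: x=0 → posterior Gamma(6, 17/5)
obs 3: x=4 → posterior Gamma(10, 22/5)
obs 4: x=1 → posterior Gamma(11, 27/5)
obs 5: x=0 → posterior Gamma(11, 32/5)

alpha=11, beta=32/5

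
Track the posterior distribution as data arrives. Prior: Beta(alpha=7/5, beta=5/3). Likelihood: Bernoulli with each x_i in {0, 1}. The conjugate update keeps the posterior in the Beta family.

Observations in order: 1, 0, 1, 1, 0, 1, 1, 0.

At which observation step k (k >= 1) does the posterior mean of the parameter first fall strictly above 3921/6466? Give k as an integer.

obs 1: x=1 → posterior Beta(12/5, 5/3)
obs 2: x=0 → posterior Beta(12/5, 8/3)
obs 3: x=1 → posterior Beta(17/5, 8/3)
obs 4: x=1 → posterior Beta(22/5, 8/3)
obs 5: x=0 → posterior Beta(22/5, 11/3)
obs 6: x=1 → posterior Beta(27/5, 11/3)
obs 7: x=1 → posterior Beta(32/5, 11/3)
obs 8: x=0 → posterior Beta(32/5, 14/3)

k = 4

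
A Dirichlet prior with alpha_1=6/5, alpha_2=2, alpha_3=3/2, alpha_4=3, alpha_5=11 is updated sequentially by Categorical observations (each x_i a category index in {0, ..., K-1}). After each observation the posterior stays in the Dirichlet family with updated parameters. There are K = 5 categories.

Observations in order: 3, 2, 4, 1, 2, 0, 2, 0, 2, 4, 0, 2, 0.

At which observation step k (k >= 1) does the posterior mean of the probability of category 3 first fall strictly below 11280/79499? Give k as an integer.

obs 1: x=3 → posterior Dirichlet(6/5, 2, 3/2, 4, 11)
obs 2: x=2 → posterior Dirichlet(6/5, 2, 5/2, 4, 11)
obs 3: x=4 → posterior Dirichlet(6/5, 2, 5/2, 4, 12)
obs 4: x=1 → posterior Dirichlet(6/5, 3, 5/2, 4, 12)
obs 5: x=2 → posterior Dirichlet(6/5, 3, 7/2, 4, 12)
obs 6: x=0 → posterior Dirichlet(11/5, 3, 7/2, 4, 12)
obs 7: x=2 → posterior Dirichlet(11/5, 3, 9/2, 4, 12)
obs 8: x=0 → posterior Dirichlet(16/5, 3, 9/2, 4, 12)
obs 9: x=2 → posterior Dirichlet(16/5, 3, 11/2, 4, 12)
obs 10: x=4 → posterior Dirichlet(16/5, 3, 11/2, 4, 13)
obs 11: x=0 → posterior Dirichlet(21/5, 3, 11/2, 4, 13)
obs 12: x=2 → posterior Dirichlet(21/5, 3, 13/2, 4, 13)
obs 13: x=0 → posterior Dirichlet(26/5, 3, 13/2, 4, 13)

k = 10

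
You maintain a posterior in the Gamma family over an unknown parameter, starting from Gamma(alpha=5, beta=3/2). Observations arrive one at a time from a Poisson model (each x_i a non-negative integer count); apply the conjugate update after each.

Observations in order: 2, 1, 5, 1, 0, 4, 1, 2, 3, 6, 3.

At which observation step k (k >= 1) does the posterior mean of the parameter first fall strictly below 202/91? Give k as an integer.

obs 1: x=2 → posterior Gamma(7, 5/2)
obs 2: x=1 → posterior Gamma(8, 7/2)
obs 3: x=5 → posterior Gamma(13, 9/2)
obs 4: x=1 → posterior Gamma(14, 11/2)
obs 5: x=0 → posterior Gamma(14, 13/2)
obs 6: x=4 → posterior Gamma(18, 15/2)
obs 7: x=1 → posterior Gamma(19, 17/2)
obs 8: x=2 → posterior Gamma(21, 19/2)
obs 9: x=3 → posterior Gamma(24, 21/2)
obs 10: x=6 → posterior Gamma(30, 23/2)
obs 11: x=3 → posterior Gamma(33, 25/2)

k = 5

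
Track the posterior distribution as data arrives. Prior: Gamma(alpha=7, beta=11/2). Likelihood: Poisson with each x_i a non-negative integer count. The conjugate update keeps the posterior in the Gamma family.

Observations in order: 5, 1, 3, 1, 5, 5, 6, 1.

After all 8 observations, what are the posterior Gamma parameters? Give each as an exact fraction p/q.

alpha=34, beta=27/2

obs 1: x=5 → posterior Gamma(12, 13/2)
obs 2: x=1 → posterior Gamma(13, 15/2)
obs 3: x=3 → posterior Gamma(16, 17/2)
obs 4: x=1 → posterior Gamma(17, 19/2)
obs 5: x=5 → posterior Gamma(22, 21/2)
obs 6: x=5 → posterior Gamma(27, 23/2)
obs 7: x=6 → posterior Gamma(33, 25/2)
obs 8: x=1 → posterior Gamma(34, 27/2)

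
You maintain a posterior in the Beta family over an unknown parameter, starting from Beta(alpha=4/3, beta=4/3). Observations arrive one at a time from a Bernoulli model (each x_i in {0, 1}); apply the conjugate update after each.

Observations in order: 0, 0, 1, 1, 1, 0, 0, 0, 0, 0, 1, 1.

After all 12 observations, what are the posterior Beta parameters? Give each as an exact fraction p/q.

alpha=19/3, beta=25/3

obs 1: x=0 → posterior Beta(4/3, 7/3)
obs 2: x=0 → posterior Beta(4/3, 10/3)
obs 3: x=1 → posterior Beta(7/3, 10/3)
obs 4: x=1 → posterior Beta(10/3, 10/3)
obs 5: x=1 → posterior Beta(13/3, 10/3)
obs 6: x=0 → posterior Beta(13/3, 13/3)
obs 7: x=0 → posterior Beta(13/3, 16/3)
obs 8: x=0 → posterior Beta(13/3, 19/3)
obs 9: x=0 → posterior Beta(13/3, 22/3)
obs 10: x=0 → posterior Beta(13/3, 25/3)
obs 11: x=1 → posterior Beta(16/3, 25/3)
obs 12: x=1 → posterior Beta(19/3, 25/3)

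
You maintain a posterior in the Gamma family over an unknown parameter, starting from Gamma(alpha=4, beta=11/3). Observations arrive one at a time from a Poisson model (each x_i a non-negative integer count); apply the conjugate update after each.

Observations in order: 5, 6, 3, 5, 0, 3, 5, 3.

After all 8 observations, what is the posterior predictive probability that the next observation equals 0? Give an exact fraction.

31500214267261391312908183811814524233341217041015625/515991188095162129501590904792840265150804249137905664

obs 1: x=5 → posterior Gamma(9, 14/3)
obs 2: x=6 → posterior Gamma(15, 17/3)
obs 3: x=3 → posterior Gamma(18, 20/3)
obs 4: x=5 → posterior Gamma(23, 23/3)
obs 5: x=0 → posterior Gamma(23, 26/3)
obs 6: x=3 → posterior Gamma(26, 29/3)
obs 7: x=5 → posterior Gamma(31, 32/3)
obs 8: x=3 → posterior Gamma(34, 35/3)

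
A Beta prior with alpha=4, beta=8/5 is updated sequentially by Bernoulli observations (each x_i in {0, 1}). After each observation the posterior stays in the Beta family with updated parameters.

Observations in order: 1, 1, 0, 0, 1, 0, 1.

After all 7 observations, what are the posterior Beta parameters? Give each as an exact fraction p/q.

obs 1: x=1 → posterior Beta(5, 8/5)
obs 2: x=1 → posterior Beta(6, 8/5)
obs 3: x=0 → posterior Beta(6, 13/5)
obs 4: x=0 → posterior Beta(6, 18/5)
obs 5: x=1 → posterior Beta(7, 18/5)
obs 6: x=0 → posterior Beta(7, 23/5)
obs 7: x=1 → posterior Beta(8, 23/5)

alpha=8, beta=23/5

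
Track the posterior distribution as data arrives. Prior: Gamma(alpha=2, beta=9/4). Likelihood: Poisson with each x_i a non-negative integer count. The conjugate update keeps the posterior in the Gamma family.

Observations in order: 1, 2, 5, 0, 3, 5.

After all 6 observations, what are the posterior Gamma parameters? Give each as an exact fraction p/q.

alpha=18, beta=33/4

obs 1: x=1 → posterior Gamma(3, 13/4)
obs 2: x=2 → posterior Gamma(5, 17/4)
obs 3: x=5 → posterior Gamma(10, 21/4)
obs 4: x=0 → posterior Gamma(10, 25/4)
obs 5: x=3 → posterior Gamma(13, 29/4)
obs 6: x=5 → posterior Gamma(18, 33/4)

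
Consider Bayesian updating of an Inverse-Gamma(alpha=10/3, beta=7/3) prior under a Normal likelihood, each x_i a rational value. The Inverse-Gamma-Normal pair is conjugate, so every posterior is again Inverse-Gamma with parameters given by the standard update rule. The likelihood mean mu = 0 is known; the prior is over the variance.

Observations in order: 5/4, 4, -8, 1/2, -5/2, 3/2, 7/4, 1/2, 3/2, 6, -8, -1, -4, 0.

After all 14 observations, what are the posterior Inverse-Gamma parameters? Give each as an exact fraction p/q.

obs 1: x=5/4 → posterior Inverse-Gamma(23/6, 299/96)
obs 2: x=4 → posterior Inverse-Gamma(13/3, 1067/96)
obs 3: x=-8 → posterior Inverse-Gamma(29/6, 4139/96)
obs 4: x=1/2 → posterior Inverse-Gamma(16/3, 4151/96)
obs 5: x=-5/2 → posterior Inverse-Gamma(35/6, 4451/96)
obs 6: x=3/2 → posterior Inverse-Gamma(19/3, 4559/96)
obs 7: x=7/4 → posterior Inverse-Gamma(41/6, 2353/48)
obs 8: x=1/2 → posterior Inverse-Gamma(22/3, 2359/48)
obs 9: x=3/2 → posterior Inverse-Gamma(47/6, 2413/48)
obs 10: x=6 → posterior Inverse-Gamma(25/3, 3277/48)
obs 11: x=-8 → posterior Inverse-Gamma(53/6, 4813/48)
obs 12: x=-1 → posterior Inverse-Gamma(28/3, 4837/48)
obs 13: x=-4 → posterior Inverse-Gamma(59/6, 5221/48)
obs 14: x=0 → posterior Inverse-Gamma(31/3, 5221/48)

alpha=31/3, beta=5221/48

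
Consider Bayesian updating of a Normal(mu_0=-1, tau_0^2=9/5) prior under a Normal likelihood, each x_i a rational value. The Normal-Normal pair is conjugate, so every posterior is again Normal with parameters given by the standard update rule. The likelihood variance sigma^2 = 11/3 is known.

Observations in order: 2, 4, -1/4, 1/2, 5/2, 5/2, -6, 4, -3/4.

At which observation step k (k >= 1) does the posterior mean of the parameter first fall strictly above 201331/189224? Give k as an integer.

obs 1: x=2 → posterior Normal(-1/82, 99/82)
obs 2: x=4 → posterior Normal(107/109, 99/109)
obs 3: x=-1/4 → posterior Normal(401/544, 99/136)
obs 4: x=1/2 → posterior Normal(455/652, 99/163)
obs 5: x=5/2 → posterior Normal(145/152, 99/190)
obs 6: x=5/2 → posterior Normal(995/868, 99/217)
obs 7: x=-6 → posterior Normal(347/976, 99/244)
obs 8: x=4 → posterior Normal(779/1084, 99/271)
obs 9: x=-3/4 → posterior Normal(349/596, 99/298)

k = 6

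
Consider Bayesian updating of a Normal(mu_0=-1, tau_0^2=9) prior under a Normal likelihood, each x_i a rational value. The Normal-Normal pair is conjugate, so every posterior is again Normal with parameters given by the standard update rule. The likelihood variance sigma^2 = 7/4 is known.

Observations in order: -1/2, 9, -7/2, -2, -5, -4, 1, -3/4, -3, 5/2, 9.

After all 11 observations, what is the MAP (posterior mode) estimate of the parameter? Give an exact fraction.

obs 1: x=-1/2 → posterior Normal(-25/43, 63/43)
obs 2: x=9 → posterior Normal(299/79, 63/79)
obs 3: x=-7/2 → posterior Normal(173/115, 63/115)
obs 4: x=-2 → posterior Normal(101/151, 63/151)
obs 5: x=-5 → posterior Normal(-79/187, 63/187)
obs 6: x=-4 → posterior Normal(-1, 63/223)
obs 7: x=1 → posterior Normal(-187/259, 9/37)
obs 8: x=-3/4 → posterior Normal(-214/295, 63/295)
obs 9: x=-3 → posterior Normal(-322/331, 63/331)
obs 10: x=5/2 → posterior Normal(-232/367, 63/367)
obs 11: x=9 → posterior Normal(92/403, 63/403)

92/403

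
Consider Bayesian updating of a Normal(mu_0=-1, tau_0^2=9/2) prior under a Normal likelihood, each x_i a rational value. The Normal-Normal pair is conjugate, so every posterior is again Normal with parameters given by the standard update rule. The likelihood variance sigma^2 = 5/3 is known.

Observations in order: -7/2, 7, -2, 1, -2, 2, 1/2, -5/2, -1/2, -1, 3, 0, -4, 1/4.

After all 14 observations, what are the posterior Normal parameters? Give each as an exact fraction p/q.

mu_0=-229/1552, tau_0^2=45/388

obs 1: x=-7/2 → posterior Normal(-209/74, 45/37)
obs 2: x=7 → posterior Normal(169/128, 45/64)
obs 3: x=-2 → posterior Normal(61/182, 45/91)
obs 4: x=1 → posterior Normal(115/236, 45/118)
obs 5: x=-2 → posterior Normal(7/290, 9/29)
obs 6: x=2 → posterior Normal(115/344, 45/172)
obs 7: x=1/2 → posterior Normal(71/199, 45/199)
obs 8: x=-5/2 → posterior Normal(7/452, 45/226)
obs 9: x=-1/2 → posterior Normal(-10/253, 45/253)
obs 10: x=-1 → posterior Normal(-37/280, 9/56)
obs 11: x=3 → posterior Normal(44/307, 45/307)
obs 12: x=0 → posterior Normal(22/167, 45/334)
obs 13: x=-4 → posterior Normal(-64/361, 45/361)
obs 14: x=1/4 → posterior Normal(-229/1552, 45/388)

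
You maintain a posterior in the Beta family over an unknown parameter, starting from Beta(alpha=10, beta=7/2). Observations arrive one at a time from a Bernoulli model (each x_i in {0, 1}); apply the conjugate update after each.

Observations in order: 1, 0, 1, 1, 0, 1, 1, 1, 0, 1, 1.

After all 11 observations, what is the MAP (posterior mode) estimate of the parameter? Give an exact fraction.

obs 1: x=1 → posterior Beta(11, 7/2)
obs 2: x=0 → posterior Beta(11, 9/2)
obs 3: x=1 → posterior Beta(12, 9/2)
obs 4: x=1 → posterior Beta(13, 9/2)
obs 5: x=0 → posterior Beta(13, 11/2)
obs 6: x=1 → posterior Beta(14, 11/2)
obs 7: x=1 → posterior Beta(15, 11/2)
obs 8: x=1 → posterior Beta(16, 11/2)
obs 9: x=0 → posterior Beta(16, 13/2)
obs 10: x=1 → posterior Beta(17, 13/2)
obs 11: x=1 → posterior Beta(18, 13/2)

34/45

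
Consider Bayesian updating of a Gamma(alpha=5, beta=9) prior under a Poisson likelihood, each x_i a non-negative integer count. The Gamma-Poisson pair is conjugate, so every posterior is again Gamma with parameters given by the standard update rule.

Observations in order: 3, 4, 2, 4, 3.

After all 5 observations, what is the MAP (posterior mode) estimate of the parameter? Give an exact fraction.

obs 1: x=3 → posterior Gamma(8, 10)
obs 2: x=4 → posterior Gamma(12, 11)
obs 3: x=2 → posterior Gamma(14, 12)
obs 4: x=4 → posterior Gamma(18, 13)
obs 5: x=3 → posterior Gamma(21, 14)

10/7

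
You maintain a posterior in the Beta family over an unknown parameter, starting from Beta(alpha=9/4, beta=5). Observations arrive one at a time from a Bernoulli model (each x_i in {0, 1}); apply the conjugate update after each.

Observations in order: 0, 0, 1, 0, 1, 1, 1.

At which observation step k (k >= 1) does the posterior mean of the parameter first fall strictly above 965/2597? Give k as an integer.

k = 6

obs 1: x=0 → posterior Beta(9/4, 6)
obs 2: x=0 → posterior Beta(9/4, 7)
obs 3: x=1 → posterior Beta(13/4, 7)
obs 4: x=0 → posterior Beta(13/4, 8)
obs 5: x=1 → posterior Beta(17/4, 8)
obs 6: x=1 → posterior Beta(21/4, 8)
obs 7: x=1 → posterior Beta(25/4, 8)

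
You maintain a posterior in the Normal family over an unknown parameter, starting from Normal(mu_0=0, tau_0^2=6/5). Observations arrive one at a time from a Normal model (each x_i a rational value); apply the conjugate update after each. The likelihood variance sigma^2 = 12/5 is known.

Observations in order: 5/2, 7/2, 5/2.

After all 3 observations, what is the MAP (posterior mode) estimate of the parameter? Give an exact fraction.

17/10

obs 1: x=5/2 → posterior Normal(5/6, 4/5)
obs 2: x=7/2 → posterior Normal(3/2, 3/5)
obs 3: x=5/2 → posterior Normal(17/10, 12/25)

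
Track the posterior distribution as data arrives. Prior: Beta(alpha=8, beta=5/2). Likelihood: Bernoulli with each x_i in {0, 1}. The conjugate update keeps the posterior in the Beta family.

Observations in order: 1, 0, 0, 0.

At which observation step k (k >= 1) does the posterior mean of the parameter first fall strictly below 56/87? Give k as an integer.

k = 4

obs 1: x=1 → posterior Beta(9, 5/2)
obs 2: x=0 → posterior Beta(9, 7/2)
obs 3: x=0 → posterior Beta(9, 9/2)
obs 4: x=0 → posterior Beta(9, 11/2)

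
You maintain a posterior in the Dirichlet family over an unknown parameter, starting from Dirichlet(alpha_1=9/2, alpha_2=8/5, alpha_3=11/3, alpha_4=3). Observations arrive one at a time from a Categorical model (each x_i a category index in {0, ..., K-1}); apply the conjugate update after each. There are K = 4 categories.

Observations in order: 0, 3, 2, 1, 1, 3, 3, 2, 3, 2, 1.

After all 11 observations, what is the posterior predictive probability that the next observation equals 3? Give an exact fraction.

210/713

obs 1: x=0 → posterior Dirichlet(11/2, 8/5, 11/3, 3)
obs 2: x=3 → posterior Dirichlet(11/2, 8/5, 11/3, 4)
obs 3: x=2 → posterior Dirichlet(11/2, 8/5, 14/3, 4)
obs 4: x=1 → posterior Dirichlet(11/2, 13/5, 14/3, 4)
obs 5: x=1 → posterior Dirichlet(11/2, 18/5, 14/3, 4)
obs 6: x=3 → posterior Dirichlet(11/2, 18/5, 14/3, 5)
obs 7: x=3 → posterior Dirichlet(11/2, 18/5, 14/3, 6)
obs 8: x=2 → posterior Dirichlet(11/2, 18/5, 17/3, 6)
obs 9: x=3 → posterior Dirichlet(11/2, 18/5, 17/3, 7)
obs 10: x=2 → posterior Dirichlet(11/2, 18/5, 20/3, 7)
obs 11: x=1 → posterior Dirichlet(11/2, 23/5, 20/3, 7)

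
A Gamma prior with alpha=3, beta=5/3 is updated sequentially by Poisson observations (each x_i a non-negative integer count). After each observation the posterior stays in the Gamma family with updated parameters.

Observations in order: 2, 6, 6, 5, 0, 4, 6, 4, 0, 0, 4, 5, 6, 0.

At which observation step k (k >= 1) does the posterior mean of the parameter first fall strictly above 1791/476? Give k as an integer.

obs 1: x=2 → posterior Gamma(5, 8/3)
obs 2: x=6 → posterior Gamma(11, 11/3)
obs 3: x=6 → posterior Gamma(17, 14/3)
obs 4: x=5 → posterior Gamma(22, 17/3)
obs 5: x=0 → posterior Gamma(22, 20/3)
obs 6: x=4 → posterior Gamma(26, 23/3)
obs 7: x=6 → posterior Gamma(32, 26/3)
obs 8: x=4 → posterior Gamma(36, 29/3)
obs 9: x=0 → posterior Gamma(36, 32/3)
obs 10: x=0 → posterior Gamma(36, 35/3)
obs 11: x=4 → posterior Gamma(40, 38/3)
obs 12: x=5 → posterior Gamma(45, 41/3)
obs 13: x=6 → posterior Gamma(51, 44/3)
obs 14: x=0 → posterior Gamma(51, 47/3)

k = 4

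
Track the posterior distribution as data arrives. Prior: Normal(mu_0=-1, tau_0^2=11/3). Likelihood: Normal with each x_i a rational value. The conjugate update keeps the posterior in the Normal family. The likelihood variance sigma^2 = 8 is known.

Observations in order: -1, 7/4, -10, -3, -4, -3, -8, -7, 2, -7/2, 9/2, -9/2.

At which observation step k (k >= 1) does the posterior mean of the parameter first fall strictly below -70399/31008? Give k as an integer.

obs 1: x=-1 → posterior Normal(-1, 88/35)
obs 2: x=7/4 → posterior Normal(-63/184, 44/23)
obs 3: x=-10 → posterior Normal(-503/228, 88/57)
obs 4: x=-3 → posterior Normal(-635/272, 22/17)
obs 5: x=-4 → posterior Normal(-811/316, 88/79)
obs 6: x=-3 → posterior Normal(-943/360, 44/45)
obs 7: x=-8 → posterior Normal(-1295/404, 88/101)
obs 8: x=-7 → posterior Normal(-229/64, 11/14)
obs 9: x=2 → posterior Normal(-505/164, 88/123)
obs 10: x=-7/2 → posterior Normal(-1669/536, 44/67)
obs 11: x=9/2 → posterior Normal(-1471/580, 88/145)
obs 12: x=-9/2 → posterior Normal(-1669/624, 22/39)

k = 4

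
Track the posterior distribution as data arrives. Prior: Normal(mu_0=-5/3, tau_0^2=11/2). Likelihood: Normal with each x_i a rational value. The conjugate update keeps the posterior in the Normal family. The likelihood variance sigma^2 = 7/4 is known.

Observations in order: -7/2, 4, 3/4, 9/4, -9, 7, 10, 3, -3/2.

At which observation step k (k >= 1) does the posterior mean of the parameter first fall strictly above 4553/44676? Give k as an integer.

k = 3

obs 1: x=-7/2 → posterior Normal(-266/87, 77/58)
obs 2: x=4 → posterior Normal(-2/153, 77/102)
obs 3: x=3/4 → posterior Normal(95/438, 77/146)
obs 4: x=9/4 → posterior Normal(196/285, 77/190)
obs 5: x=-9 → posterior Normal(-398/351, 77/234)
obs 6: x=7 → posterior Normal(64/417, 77/278)
obs 7: x=10 → posterior Normal(724/483, 11/46)
obs 8: x=3 → posterior Normal(922/549, 77/366)
obs 9: x=-3/2 → posterior Normal(823/615, 77/410)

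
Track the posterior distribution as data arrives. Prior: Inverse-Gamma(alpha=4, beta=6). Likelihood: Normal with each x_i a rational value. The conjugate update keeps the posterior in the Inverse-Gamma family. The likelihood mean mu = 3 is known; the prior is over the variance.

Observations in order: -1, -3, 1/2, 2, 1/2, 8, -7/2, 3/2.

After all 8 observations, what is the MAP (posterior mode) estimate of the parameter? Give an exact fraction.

obs 1: x=-1 → posterior Inverse-Gamma(9/2, 14)
obs 2: x=-3 → posterior Inverse-Gamma(5, 32)
obs 3: x=1/2 → posterior Inverse-Gamma(11/2, 281/8)
obs 4: x=2 → posterior Inverse-Gamma(6, 285/8)
obs 5: x=1/2 → posterior Inverse-Gamma(13/2, 155/4)
obs 6: x=8 → posterior Inverse-Gamma(7, 205/4)
obs 7: x=-7/2 → posterior Inverse-Gamma(15/2, 579/8)
obs 8: x=3/2 → posterior Inverse-Gamma(8, 147/2)

49/6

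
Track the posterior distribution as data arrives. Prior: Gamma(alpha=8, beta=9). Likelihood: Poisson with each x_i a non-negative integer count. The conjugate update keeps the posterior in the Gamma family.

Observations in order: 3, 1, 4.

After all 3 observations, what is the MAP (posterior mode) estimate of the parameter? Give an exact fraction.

obs 1: x=3 → posterior Gamma(11, 10)
obs 2: x=1 → posterior Gamma(12, 11)
obs 3: x=4 → posterior Gamma(16, 12)

5/4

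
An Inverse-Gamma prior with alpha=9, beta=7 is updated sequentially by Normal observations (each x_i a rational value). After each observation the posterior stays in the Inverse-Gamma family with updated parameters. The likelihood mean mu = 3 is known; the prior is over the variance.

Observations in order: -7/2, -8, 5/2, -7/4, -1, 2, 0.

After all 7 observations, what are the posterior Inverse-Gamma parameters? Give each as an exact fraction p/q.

obs 1: x=-7/2 → posterior Inverse-Gamma(19/2, 225/8)
obs 2: x=-8 → posterior Inverse-Gamma(10, 709/8)
obs 3: x=5/2 → posterior Inverse-Gamma(21/2, 355/4)
obs 4: x=-7/4 → posterior Inverse-Gamma(11, 3201/32)
obs 5: x=-1 → posterior Inverse-Gamma(23/2, 3457/32)
obs 6: x=2 → posterior Inverse-Gamma(12, 3473/32)
obs 7: x=0 → posterior Inverse-Gamma(25/2, 3617/32)

alpha=25/2, beta=3617/32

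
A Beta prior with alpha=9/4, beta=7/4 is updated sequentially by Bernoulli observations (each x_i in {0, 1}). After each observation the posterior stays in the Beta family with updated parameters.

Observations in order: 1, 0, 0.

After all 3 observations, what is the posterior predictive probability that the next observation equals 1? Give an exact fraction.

obs 1: x=1 → posterior Beta(13/4, 7/4)
obs 2: x=0 → posterior Beta(13/4, 11/4)
obs 3: x=0 → posterior Beta(13/4, 15/4)

13/28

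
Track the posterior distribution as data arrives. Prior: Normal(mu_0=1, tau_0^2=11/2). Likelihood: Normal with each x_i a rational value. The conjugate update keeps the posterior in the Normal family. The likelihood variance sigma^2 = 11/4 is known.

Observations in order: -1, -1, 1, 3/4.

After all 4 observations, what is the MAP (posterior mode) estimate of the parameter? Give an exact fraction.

1/18

obs 1: x=-1 → posterior Normal(-1/3, 11/6)
obs 2: x=-1 → posterior Normal(-3/5, 11/10)
obs 3: x=1 → posterior Normal(-1/7, 11/14)
obs 4: x=3/4 → posterior Normal(1/18, 11/18)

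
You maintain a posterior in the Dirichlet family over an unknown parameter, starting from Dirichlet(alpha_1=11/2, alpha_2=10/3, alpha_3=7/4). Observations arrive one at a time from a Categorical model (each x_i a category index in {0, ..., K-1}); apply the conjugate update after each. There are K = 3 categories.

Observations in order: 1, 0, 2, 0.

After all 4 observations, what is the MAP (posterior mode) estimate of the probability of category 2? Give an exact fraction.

21/139

obs 1: x=1 → posterior Dirichlet(11/2, 13/3, 7/4)
obs 2: x=0 → posterior Dirichlet(13/2, 13/3, 7/4)
obs 3: x=2 → posterior Dirichlet(13/2, 13/3, 11/4)
obs 4: x=0 → posterior Dirichlet(15/2, 13/3, 11/4)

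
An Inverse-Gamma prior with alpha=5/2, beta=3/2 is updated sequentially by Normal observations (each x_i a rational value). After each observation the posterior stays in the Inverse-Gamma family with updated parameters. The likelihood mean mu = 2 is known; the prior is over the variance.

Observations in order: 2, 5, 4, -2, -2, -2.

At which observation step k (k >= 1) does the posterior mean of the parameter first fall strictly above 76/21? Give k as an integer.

obs 1: x=2 → posterior Inverse-Gamma(3, 3/2)
obs 2: x=5 → posterior Inverse-Gamma(7/2, 6)
obs 3: x=4 → posterior Inverse-Gamma(4, 8)
obs 4: x=-2 → posterior Inverse-Gamma(9/2, 16)
obs 5: x=-2 → posterior Inverse-Gamma(5, 24)
obs 6: x=-2 → posterior Inverse-Gamma(11/2, 32)

k = 4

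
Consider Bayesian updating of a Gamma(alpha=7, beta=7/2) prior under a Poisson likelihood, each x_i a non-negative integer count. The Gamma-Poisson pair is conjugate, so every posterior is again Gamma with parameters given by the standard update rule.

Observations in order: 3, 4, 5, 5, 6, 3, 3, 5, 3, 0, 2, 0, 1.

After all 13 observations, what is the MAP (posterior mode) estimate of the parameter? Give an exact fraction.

obs 1: x=3 → posterior Gamma(10, 9/2)
obs 2: x=4 → posterior Gamma(14, 11/2)
obs 3: x=5 → posterior Gamma(19, 13/2)
obs 4: x=5 → posterior Gamma(24, 15/2)
obs 5: x=6 → posterior Gamma(30, 17/2)
obs 6: x=3 → posterior Gamma(33, 19/2)
obs 7: x=3 → posterior Gamma(36, 21/2)
obs 8: x=5 → posterior Gamma(41, 23/2)
obs 9: x=3 → posterior Gamma(44, 25/2)
obs 10: x=0 → posterior Gamma(44, 27/2)
obs 11: x=2 → posterior Gamma(46, 29/2)
obs 12: x=0 → posterior Gamma(46, 31/2)
obs 13: x=1 → posterior Gamma(47, 33/2)

92/33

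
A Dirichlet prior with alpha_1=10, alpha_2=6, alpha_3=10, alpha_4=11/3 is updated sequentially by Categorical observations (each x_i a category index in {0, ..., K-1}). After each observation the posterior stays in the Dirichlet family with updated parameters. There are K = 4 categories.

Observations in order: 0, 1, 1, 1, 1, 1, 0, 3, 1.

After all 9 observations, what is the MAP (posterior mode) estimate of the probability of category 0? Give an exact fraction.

obs 1: x=0 → posterior Dirichlet(11, 6, 10, 11/3)
obs 2: x=1 → posterior Dirichlet(11, 7, 10, 11/3)
obs 3: x=1 → posterior Dirichlet(11, 8, 10, 11/3)
obs 4: x=1 → posterior Dirichlet(11, 9, 10, 11/3)
obs 5: x=1 → posterior Dirichlet(11, 10, 10, 11/3)
obs 6: x=1 → posterior Dirichlet(11, 11, 10, 11/3)
obs 7: x=0 → posterior Dirichlet(12, 11, 10, 11/3)
obs 8: x=3 → posterior Dirichlet(12, 11, 10, 14/3)
obs 9: x=1 → posterior Dirichlet(12, 12, 10, 14/3)

33/104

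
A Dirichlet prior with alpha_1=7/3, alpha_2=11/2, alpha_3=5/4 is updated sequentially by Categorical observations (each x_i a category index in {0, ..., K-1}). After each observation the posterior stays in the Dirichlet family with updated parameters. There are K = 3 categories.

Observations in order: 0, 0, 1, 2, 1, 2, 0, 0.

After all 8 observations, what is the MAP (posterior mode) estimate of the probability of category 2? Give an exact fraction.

obs 1: x=0 → posterior Dirichlet(10/3, 11/2, 5/4)
obs 2: x=0 → posterior Dirichlet(13/3, 11/2, 5/4)
obs 3: x=1 → posterior Dirichlet(13/3, 13/2, 5/4)
obs 4: x=2 → posterior Dirichlet(13/3, 13/2, 9/4)
obs 5: x=1 → posterior Dirichlet(13/3, 15/2, 9/4)
obs 6: x=2 → posterior Dirichlet(13/3, 15/2, 13/4)
obs 7: x=0 → posterior Dirichlet(16/3, 15/2, 13/4)
obs 8: x=0 → posterior Dirichlet(19/3, 15/2, 13/4)

27/169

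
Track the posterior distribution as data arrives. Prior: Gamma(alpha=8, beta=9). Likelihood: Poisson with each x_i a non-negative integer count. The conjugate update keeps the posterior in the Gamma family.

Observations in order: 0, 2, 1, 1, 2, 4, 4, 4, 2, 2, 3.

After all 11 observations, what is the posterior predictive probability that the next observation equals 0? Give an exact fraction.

obs 1: x=0 → posterior Gamma(8, 10)
obs 2: x=2 → posterior Gamma(10, 11)
obs 3: x=1 → posterior Gamma(11, 12)
obs 4: x=1 → posterior Gamma(12, 13)
obs 5: x=2 → posterior Gamma(14, 14)
obs 6: x=4 → posterior Gamma(18, 15)
obs 7: x=4 → posterior Gamma(22, 16)
obs 8: x=4 → posterior Gamma(26, 17)
obs 9: x=2 → posterior Gamma(28, 18)
obs 10: x=2 → posterior Gamma(30, 19)
obs 11: x=3 → posterior Gamma(33, 20)

8589934592000000000000000000000000000000000/42977062327514056734916195400155065458259861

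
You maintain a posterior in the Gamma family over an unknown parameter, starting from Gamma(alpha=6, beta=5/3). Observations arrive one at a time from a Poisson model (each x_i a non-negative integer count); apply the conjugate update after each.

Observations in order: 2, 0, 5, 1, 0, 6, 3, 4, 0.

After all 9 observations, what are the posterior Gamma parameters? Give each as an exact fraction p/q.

obs 1: x=2 → posterior Gamma(8, 8/3)
obs 2: x=0 → posterior Gamma(8, 11/3)
obs 3: x=5 → posterior Gamma(13, 14/3)
obs 4: x=1 → posterior Gamma(14, 17/3)
obs 5: x=0 → posterior Gamma(14, 20/3)
obs 6: x=6 → posterior Gamma(20, 23/3)
obs 7: x=3 → posterior Gamma(23, 26/3)
obs 8: x=4 → posterior Gamma(27, 29/3)
obs 9: x=0 → posterior Gamma(27, 32/3)

alpha=27, beta=32/3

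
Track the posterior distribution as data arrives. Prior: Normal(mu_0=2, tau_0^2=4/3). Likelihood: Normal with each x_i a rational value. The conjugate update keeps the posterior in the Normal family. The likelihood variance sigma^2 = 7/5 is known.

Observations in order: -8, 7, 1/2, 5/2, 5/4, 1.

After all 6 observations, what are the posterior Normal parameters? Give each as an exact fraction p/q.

mu_0=127/141, tau_0^2=28/141

obs 1: x=-8 → posterior Normal(-118/41, 28/41)
obs 2: x=7 → posterior Normal(22/61, 28/61)
obs 3: x=1/2 → posterior Normal(32/81, 28/81)
obs 4: x=5/2 → posterior Normal(82/101, 28/101)
obs 5: x=5/4 → posterior Normal(107/121, 28/121)
obs 6: x=1 → posterior Normal(127/141, 28/141)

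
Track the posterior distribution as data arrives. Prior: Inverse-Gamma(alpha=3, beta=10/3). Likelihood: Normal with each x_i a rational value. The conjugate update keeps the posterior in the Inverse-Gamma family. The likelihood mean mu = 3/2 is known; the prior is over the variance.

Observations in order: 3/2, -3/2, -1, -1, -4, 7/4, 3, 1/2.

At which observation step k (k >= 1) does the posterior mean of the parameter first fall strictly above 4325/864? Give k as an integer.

obs 1: x=3/2 → posterior Inverse-Gamma(7/2, 10/3)
obs 2: x=-3/2 → posterior Inverse-Gamma(4, 47/6)
obs 3: x=-1 → posterior Inverse-Gamma(9/2, 263/24)
obs 4: x=-1 → posterior Inverse-Gamma(5, 169/12)
obs 5: x=-4 → posterior Inverse-Gamma(11/2, 701/24)
obs 6: x=7/4 → posterior Inverse-Gamma(6, 2807/96)
obs 7: x=3 → posterior Inverse-Gamma(13/2, 2915/96)
obs 8: x=1/2 → posterior Inverse-Gamma(7, 2963/96)

k = 5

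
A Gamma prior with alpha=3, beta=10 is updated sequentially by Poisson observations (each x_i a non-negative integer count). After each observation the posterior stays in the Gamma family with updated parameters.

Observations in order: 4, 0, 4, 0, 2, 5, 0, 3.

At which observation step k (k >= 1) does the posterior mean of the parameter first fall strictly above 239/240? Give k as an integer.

k = 6

obs 1: x=4 → posterior Gamma(7, 11)
obs 2: x=0 → posterior Gamma(7, 12)
obs 3: x=4 → posterior Gamma(11, 13)
obs 4: x=0 → posterior Gamma(11, 14)
obs 5: x=2 → posterior Gamma(13, 15)
obs 6: x=5 → posterior Gamma(18, 16)
obs 7: x=0 → posterior Gamma(18, 17)
obs 8: x=3 → posterior Gamma(21, 18)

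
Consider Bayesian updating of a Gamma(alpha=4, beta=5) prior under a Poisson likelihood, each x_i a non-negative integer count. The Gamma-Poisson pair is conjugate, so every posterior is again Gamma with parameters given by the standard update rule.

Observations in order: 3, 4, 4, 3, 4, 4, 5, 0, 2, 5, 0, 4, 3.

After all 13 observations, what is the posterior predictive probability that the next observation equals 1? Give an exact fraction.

obs 1: x=3 → posterior Gamma(7, 6)
obs 2: x=4 → posterior Gamma(11, 7)
obs 3: x=4 → posterior Gamma(15, 8)
obs 4: x=3 → posterior Gamma(18, 9)
obs 5: x=4 → posterior Gamma(22, 10)
obs 6: x=4 → posterior Gamma(26, 11)
obs 7: x=5 → posterior Gamma(31, 12)
obs 8: x=0 → posterior Gamma(31, 13)
obs 9: x=2 → posterior Gamma(33, 14)
obs 10: x=5 → posterior Gamma(38, 15)
obs 11: x=0 → posterior Gamma(38, 16)
obs 12: x=4 → posterior Gamma(42, 17)
obs 13: x=3 → posterior Gamma(45, 18)

13818956299081553803587886383055027243715946604751549890560/66476117046415807326862425861336332693125001052869591773081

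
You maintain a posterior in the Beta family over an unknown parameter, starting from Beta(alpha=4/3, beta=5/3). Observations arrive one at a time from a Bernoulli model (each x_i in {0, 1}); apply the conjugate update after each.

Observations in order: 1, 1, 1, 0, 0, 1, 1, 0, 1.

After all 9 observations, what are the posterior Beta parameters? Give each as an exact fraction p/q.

alpha=22/3, beta=14/3

obs 1: x=1 → posterior Beta(7/3, 5/3)
obs 2: x=1 → posterior Beta(10/3, 5/3)
obs 3: x=1 → posterior Beta(13/3, 5/3)
obs 4: x=0 → posterior Beta(13/3, 8/3)
obs 5: x=0 → posterior Beta(13/3, 11/3)
obs 6: x=1 → posterior Beta(16/3, 11/3)
obs 7: x=1 → posterior Beta(19/3, 11/3)
obs 8: x=0 → posterior Beta(19/3, 14/3)
obs 9: x=1 → posterior Beta(22/3, 14/3)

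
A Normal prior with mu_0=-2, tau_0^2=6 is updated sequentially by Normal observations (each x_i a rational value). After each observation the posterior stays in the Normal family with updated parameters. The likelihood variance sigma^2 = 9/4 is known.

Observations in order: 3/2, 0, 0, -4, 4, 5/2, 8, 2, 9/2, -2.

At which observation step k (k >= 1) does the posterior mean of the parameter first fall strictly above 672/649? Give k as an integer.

obs 1: x=3/2 → posterior Normal(6/11, 18/11)
obs 2: x=0 → posterior Normal(6/19, 18/19)
obs 3: x=0 → posterior Normal(2/9, 2/3)
obs 4: x=-4 → posterior Normal(-26/35, 18/35)
obs 5: x=4 → posterior Normal(6/43, 18/43)
obs 6: x=5/2 → posterior Normal(26/51, 6/17)
obs 7: x=8 → posterior Normal(90/59, 18/59)
obs 8: x=2 → posterior Normal(106/67, 18/67)
obs 9: x=9/2 → posterior Normal(142/75, 6/25)
obs 10: x=-2 → posterior Normal(126/83, 18/83)

k = 7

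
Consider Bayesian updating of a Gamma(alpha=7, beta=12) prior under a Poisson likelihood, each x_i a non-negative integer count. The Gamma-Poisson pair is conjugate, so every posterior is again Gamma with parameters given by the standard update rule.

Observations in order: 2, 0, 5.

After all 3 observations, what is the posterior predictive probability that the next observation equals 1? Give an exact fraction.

obs 1: x=2 → posterior Gamma(9, 13)
obs 2: x=0 → posterior Gamma(9, 14)
obs 3: x=5 → posterior Gamma(14, 15)

204350482177734375/576460752303423488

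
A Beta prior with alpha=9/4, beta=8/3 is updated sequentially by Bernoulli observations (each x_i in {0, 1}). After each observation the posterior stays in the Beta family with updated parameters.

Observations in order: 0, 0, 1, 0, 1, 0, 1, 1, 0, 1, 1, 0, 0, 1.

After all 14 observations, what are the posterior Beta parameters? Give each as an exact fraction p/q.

obs 1: x=0 → posterior Beta(9/4, 11/3)
obs 2: x=0 → posterior Beta(9/4, 14/3)
obs 3: x=1 → posterior Beta(13/4, 14/3)
obs 4: x=0 → posterior Beta(13/4, 17/3)
obs 5: x=1 → posterior Beta(17/4, 17/3)
obs 6: x=0 → posterior Beta(17/4, 20/3)
obs 7: x=1 → posterior Beta(21/4, 20/3)
obs 8: x=1 → posterior Beta(25/4, 20/3)
obs 9: x=0 → posterior Beta(25/4, 23/3)
obs 10: x=1 → posterior Beta(29/4, 23/3)
obs 11: x=1 → posterior Beta(33/4, 23/3)
obs 12: x=0 → posterior Beta(33/4, 26/3)
obs 13: x=0 → posterior Beta(33/4, 29/3)
obs 14: x=1 → posterior Beta(37/4, 29/3)

alpha=37/4, beta=29/3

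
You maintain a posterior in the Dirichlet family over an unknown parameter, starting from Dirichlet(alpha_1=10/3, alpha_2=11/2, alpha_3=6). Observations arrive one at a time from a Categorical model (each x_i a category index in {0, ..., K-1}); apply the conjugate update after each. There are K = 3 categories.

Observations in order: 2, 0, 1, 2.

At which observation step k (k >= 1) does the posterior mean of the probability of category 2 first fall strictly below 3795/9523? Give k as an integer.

k = 3

obs 1: x=2 → posterior Dirichlet(10/3, 11/2, 7)
obs 2: x=0 → posterior Dirichlet(13/3, 11/2, 7)
obs 3: x=1 → posterior Dirichlet(13/3, 13/2, 7)
obs 4: x=2 → posterior Dirichlet(13/3, 13/2, 8)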